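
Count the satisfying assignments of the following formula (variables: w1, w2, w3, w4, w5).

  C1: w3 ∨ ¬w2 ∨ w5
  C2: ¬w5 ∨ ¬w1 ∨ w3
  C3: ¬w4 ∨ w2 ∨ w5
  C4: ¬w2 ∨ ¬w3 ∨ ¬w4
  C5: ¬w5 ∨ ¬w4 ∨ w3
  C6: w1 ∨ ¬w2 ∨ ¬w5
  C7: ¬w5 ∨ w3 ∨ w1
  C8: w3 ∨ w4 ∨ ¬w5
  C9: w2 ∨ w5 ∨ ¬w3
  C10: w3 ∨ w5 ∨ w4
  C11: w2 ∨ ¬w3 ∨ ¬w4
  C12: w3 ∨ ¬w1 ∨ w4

5

There are 2^5 = 32 truth assignments over (w1, w2, w3, w4, w5).
Split on w4. With w4 = True, the clauses containing w4 are satisfied and ¬w4 drops from the rest; 0 of the 2^4 = 16 assignments to the other variables satisfy what remains.
With w4 = False, by the same count on the reduced clause set, 5 assignments work.
(One model: w1=F, w2=F, w3=T, w4=F, w5=T.)
Total: 0 + 5 = 5.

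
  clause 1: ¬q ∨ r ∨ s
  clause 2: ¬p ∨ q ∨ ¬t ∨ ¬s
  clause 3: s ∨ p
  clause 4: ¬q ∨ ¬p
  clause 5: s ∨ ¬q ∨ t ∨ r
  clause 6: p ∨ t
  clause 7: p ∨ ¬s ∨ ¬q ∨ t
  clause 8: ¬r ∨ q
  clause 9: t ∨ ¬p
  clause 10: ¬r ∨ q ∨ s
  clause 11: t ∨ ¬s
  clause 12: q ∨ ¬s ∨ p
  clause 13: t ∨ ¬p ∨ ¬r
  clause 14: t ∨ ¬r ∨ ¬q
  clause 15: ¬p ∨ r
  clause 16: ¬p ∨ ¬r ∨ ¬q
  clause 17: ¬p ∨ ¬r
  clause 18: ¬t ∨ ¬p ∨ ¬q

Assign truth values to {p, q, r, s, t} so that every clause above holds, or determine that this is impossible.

p: False; q: True; r: False; s: True; t: True

Try s = True.
Unit clause (t) forces t = True.
Try p = False.
Unit clause (q) forces q = True.
No clause remains; r is free.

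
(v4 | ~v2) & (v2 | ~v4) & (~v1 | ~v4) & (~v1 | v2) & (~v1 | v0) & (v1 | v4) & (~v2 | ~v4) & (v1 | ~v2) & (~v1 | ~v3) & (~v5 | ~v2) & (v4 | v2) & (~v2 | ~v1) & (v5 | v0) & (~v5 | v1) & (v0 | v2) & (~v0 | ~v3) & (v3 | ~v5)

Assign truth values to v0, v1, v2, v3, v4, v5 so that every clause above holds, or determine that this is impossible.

Case v4 = 1:
From the singleton clause (v2), v2 = 1.
Now (~v2) is unsatisfied and unit — conflict.
That branch fails; take v4 = 0 instead.
From the singleton clause (~v2), v2 = 0.
Now (v2) is unsatisfied and unit — conflict.
Neither v4 = 1 nor v4 = 0 works.

UNSATISFIABLE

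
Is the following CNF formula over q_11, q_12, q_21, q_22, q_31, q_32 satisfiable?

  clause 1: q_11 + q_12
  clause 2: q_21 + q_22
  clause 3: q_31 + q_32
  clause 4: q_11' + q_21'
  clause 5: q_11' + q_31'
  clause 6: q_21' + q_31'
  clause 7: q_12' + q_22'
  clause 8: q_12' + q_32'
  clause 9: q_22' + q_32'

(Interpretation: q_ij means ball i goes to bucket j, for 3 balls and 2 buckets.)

Try q_11 = 1.
(q_21') alone gives q_21 = 0.
(q_22) alone gives q_22 = 1.
(q_31') alone gives q_31 = 0.
(q_32) alone gives q_32 = 1.
That conflicts with the unit clause (q_32').
Undo q_11 and try q_11 = 0.
(q_12) alone gives q_12 = 1.
(q_22') alone gives q_22 = 0.
(q_21) alone gives q_21 = 1.
(q_31') alone gives q_31 = 0.
(q_32) alone gives q_32 = 1.
That conflicts with the unit clause (q_32').
Either choice for q_11 ends in contradiction.
No assignment satisfies every clause.

Unsatisfiable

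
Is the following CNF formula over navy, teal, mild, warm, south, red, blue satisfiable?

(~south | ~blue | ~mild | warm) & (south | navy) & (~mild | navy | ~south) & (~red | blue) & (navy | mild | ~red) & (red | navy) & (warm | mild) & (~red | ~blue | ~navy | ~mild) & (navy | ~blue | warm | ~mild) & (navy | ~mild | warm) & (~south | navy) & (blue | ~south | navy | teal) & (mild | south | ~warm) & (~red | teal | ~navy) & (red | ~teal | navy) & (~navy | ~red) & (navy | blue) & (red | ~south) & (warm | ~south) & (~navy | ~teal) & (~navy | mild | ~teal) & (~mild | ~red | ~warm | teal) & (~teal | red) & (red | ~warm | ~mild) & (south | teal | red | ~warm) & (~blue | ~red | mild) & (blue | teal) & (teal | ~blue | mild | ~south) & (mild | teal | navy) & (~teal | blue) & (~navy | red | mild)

Case south = 0:
(navy) alone gives navy = 1.
(~red) alone gives red = 0.
(~teal) alone gives teal = 0.
(~warm) alone gives warm = 0.
(mild) alone gives mild = 1.
(blue) alone gives blue = 1.
Every clause now holds.
A satisfying assignment: navy ↦ 1; teal ↦ 0; mild ↦ 1; warm ↦ 0; south ↦ 0; red ↦ 0; blue ↦ 1.

Satisfiable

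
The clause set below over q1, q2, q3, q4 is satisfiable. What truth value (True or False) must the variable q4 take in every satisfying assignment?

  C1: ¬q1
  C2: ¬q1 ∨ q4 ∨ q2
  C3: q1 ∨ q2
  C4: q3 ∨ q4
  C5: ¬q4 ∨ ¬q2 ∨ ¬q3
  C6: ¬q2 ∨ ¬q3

Suppose q4 = False.
From the singleton clause (¬q1), q1 = False.
From the singleton clause (q2), q2 = True.
From the singleton clause (q3), q3 = True.
But (¬q3) is also a unit clause — contradiction.
So every satisfying assignment has q4 = True.

True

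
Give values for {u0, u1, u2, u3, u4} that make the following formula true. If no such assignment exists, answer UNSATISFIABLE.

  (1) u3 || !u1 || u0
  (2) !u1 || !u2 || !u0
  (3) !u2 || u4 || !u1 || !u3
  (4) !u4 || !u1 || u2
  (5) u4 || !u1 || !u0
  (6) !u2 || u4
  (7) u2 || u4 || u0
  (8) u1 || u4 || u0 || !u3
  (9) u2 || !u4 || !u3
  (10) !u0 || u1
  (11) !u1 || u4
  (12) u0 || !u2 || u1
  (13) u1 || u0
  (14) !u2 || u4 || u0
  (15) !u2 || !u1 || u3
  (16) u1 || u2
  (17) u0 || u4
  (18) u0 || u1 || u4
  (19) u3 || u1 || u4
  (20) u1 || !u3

Branch on u2: set u2 = true.
(u4) alone gives u4 = true.
Branch on u1: set u1 = true.
(!u0) alone gives u0 = false.
(u3) alone gives u3 = true.
Every clause now holds.

u0: false; u1: true; u2: true; u3: true; u4: true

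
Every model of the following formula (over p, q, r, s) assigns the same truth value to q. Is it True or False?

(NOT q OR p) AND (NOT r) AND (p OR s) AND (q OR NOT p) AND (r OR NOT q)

False

Suppose q = true.
The clause (p) is unit, so p = true.
The clause (NOT r) is unit, so r = false.
Now (r) is unsatisfied and unit — conflict.
So every satisfying assignment has q = False.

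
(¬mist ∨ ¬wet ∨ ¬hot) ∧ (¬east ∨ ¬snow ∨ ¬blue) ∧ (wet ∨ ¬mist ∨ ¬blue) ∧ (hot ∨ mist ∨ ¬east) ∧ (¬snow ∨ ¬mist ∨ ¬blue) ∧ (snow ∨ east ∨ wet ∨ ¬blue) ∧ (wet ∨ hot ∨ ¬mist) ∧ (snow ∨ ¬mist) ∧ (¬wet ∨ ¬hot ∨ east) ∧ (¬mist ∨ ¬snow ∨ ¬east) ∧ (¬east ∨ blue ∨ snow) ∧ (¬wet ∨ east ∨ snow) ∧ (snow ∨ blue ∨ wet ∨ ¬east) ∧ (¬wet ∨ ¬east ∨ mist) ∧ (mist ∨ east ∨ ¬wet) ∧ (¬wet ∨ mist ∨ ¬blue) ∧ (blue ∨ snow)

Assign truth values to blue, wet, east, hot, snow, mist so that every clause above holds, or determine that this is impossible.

Branch on snow: set snow = False.
From the singleton clause (¬mist), mist = False.
From the singleton clause (blue), blue = True.
From the singleton clause (¬wet), wet = False.
From the singleton clause (east), east = True.
From the singleton clause (hot), hot = True.
Every clause now holds.

blue=True, wet=False, east=True, hot=True, snow=False, mist=False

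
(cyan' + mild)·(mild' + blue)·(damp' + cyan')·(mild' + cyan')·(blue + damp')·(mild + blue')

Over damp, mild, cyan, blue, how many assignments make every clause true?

There are 2^4 = 16 truth assignments over (damp, mild, cyan, blue).
Check each against the 6 clauses (columns in the order damp, mild, cyan, blue):
  F F F F  ✓ satisfies all
  F F F T  ✗ fails (mild + blue')
  F F T F  ✗ fails (cyan' + mild)
  F F T T  ✗ fails (cyan' + mild)
  F T F F  ✗ fails (mild' + blue)
  F T F T  ✓ satisfies all
  F T T F  ✗ fails (mild' + blue)
  F T T T  ✗ fails (mild' + cyan')
  T F F F  ✗ fails (blue + damp')
  T F F T  ✗ fails (mild + blue')
  T F T F  ✗ fails (cyan' + mild)
  T F T T  ✗ fails (cyan' + mild)
  T T F F  ✗ fails (mild' + blue)
  T T F T  ✓ satisfies all
  T T T F  ✗ fails (mild' + blue)
  T T T T  ✗ fails (damp' + cyan')
3 of the 16 rows are models.

3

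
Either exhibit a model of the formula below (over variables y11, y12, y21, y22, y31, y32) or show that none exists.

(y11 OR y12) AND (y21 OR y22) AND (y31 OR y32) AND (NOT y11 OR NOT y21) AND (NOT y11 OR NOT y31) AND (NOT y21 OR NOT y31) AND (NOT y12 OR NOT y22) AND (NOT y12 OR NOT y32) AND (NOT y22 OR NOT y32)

UNSATISFIABLE

Branch on y11: set y11 = true.
From the singleton clause (NOT y21), y21 = false.
From the singleton clause (y22), y22 = true.
From the singleton clause (NOT y31), y31 = false.
From the singleton clause (y32), y32 = true.
That conflicts with the unit clause (NOT y32).
So y11 must be the other value — set y11 = false.
From the singleton clause (y12), y12 = true.
From the singleton clause (NOT y22), y22 = false.
From the singleton clause (y21), y21 = true.
From the singleton clause (NOT y31), y31 = false.
From the singleton clause (y32), y32 = true.
That conflicts with the unit clause (NOT y32).
Either choice for y11 ends in contradiction.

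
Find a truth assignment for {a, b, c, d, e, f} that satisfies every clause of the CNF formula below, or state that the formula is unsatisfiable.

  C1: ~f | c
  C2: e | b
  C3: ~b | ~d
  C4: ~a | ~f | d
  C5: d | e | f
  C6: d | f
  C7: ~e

a: 0, b: 1, c: 1, d: 0, e: 0, f: 1

From the singleton clause (~e), e = 0.
From the singleton clause (b), b = 1.
From the singleton clause (~d), d = 0.
From the singleton clause (f), f = 1.
From the singleton clause (c), c = 1.
From the singleton clause (~a), a = 0.
All clauses are satisfied.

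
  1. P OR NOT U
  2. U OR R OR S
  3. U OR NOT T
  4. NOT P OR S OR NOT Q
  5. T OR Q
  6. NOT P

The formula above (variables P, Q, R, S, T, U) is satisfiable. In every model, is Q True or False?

True

Suppose Q = false.
(T) alone gives T = true.
(U) alone gives U = true.
(P) alone gives P = true.
Now (NOT P) is unsatisfied and unit — conflict.
So every satisfying assignment has Q = True.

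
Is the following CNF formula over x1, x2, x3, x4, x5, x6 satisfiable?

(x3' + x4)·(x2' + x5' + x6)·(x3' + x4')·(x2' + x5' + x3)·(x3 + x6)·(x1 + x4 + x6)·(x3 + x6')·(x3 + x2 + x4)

Branch on x3: set x3 = 0.
From the singleton clause (x6), x6 = 1.
Now (x6') is unsatisfied and unit — conflict.
Undo x3 and try x3 = 1.
From the singleton clause (x4), x4 = 1.
Now (x4') is unsatisfied and unit — conflict.
Neither x3 = 1 nor x3 = 0 works.
No assignment satisfies every clause.

Unsatisfiable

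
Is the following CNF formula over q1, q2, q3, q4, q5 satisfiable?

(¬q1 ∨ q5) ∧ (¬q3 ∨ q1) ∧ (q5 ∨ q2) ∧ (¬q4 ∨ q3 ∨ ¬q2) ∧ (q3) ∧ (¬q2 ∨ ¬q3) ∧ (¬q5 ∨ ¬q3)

No

From the singleton clause (q3), q3 = True.
From the singleton clause (q1), q1 = True.
From the singleton clause (q5), q5 = True.
Now (¬q5) is unsatisfied and unit — conflict.
No assignment satisfies every clause.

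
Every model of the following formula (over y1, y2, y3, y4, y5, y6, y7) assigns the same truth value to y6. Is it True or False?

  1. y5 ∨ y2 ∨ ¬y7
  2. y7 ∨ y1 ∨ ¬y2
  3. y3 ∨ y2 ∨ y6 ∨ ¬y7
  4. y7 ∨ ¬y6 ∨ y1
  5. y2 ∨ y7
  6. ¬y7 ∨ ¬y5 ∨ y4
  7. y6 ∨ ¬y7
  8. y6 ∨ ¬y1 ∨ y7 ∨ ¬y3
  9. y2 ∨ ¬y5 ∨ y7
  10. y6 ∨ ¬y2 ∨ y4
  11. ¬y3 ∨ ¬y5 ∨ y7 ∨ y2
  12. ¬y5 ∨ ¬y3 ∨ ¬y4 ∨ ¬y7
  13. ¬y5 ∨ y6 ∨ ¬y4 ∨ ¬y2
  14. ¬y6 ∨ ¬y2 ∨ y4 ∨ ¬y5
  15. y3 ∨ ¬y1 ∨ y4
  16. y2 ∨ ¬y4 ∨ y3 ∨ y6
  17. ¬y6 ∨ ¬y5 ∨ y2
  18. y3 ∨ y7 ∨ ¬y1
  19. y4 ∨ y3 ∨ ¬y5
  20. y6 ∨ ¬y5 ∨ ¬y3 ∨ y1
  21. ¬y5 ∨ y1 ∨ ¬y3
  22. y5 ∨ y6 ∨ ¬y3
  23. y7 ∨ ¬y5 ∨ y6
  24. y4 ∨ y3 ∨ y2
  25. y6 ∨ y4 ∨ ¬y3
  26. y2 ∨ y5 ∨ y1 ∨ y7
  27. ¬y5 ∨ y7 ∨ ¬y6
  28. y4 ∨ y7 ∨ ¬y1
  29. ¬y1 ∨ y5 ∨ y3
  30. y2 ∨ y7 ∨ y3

True

Suppose y6 = False.
(¬y7) alone gives y7 = False.
(y2) alone gives y2 = True.
(y1) alone gives y1 = True.
(¬y3) alone gives y3 = False.
Now (y3) is unsatisfied and unit — conflict.
So every satisfying assignment has y6 = True.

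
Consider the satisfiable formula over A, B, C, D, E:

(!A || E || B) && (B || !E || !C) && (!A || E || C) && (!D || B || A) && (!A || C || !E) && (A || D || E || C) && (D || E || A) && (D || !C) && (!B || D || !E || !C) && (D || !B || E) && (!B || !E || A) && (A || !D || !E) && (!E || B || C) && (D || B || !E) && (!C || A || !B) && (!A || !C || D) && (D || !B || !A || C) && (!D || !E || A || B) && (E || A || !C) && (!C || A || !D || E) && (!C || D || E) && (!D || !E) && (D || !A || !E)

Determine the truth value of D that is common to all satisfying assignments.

True

Suppose D = false.
The clause (!C) is unit, so C = false.
Try A = false.
The clause (E) is unit, so E = true.
The clause (!B) is unit, so B = false.
Now (B) is unsatisfied and unit — conflict.
So A must be the other value — set A = true.
The clause (E) is unit, so E = true.
Now (!E) is unsatisfied and unit — conflict.
Neither A = true nor A = false works.
So every satisfying assignment has D = True.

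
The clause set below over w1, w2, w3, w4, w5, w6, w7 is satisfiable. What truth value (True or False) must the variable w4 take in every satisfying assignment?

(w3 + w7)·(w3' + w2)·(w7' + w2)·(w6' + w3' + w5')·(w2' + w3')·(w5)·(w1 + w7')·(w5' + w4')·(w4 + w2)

False

Suppose w4 = 1.
Unit clause (w5) forces w5 = 1.
That conflicts with the unit clause (w5').
So every satisfying assignment has w4 = False.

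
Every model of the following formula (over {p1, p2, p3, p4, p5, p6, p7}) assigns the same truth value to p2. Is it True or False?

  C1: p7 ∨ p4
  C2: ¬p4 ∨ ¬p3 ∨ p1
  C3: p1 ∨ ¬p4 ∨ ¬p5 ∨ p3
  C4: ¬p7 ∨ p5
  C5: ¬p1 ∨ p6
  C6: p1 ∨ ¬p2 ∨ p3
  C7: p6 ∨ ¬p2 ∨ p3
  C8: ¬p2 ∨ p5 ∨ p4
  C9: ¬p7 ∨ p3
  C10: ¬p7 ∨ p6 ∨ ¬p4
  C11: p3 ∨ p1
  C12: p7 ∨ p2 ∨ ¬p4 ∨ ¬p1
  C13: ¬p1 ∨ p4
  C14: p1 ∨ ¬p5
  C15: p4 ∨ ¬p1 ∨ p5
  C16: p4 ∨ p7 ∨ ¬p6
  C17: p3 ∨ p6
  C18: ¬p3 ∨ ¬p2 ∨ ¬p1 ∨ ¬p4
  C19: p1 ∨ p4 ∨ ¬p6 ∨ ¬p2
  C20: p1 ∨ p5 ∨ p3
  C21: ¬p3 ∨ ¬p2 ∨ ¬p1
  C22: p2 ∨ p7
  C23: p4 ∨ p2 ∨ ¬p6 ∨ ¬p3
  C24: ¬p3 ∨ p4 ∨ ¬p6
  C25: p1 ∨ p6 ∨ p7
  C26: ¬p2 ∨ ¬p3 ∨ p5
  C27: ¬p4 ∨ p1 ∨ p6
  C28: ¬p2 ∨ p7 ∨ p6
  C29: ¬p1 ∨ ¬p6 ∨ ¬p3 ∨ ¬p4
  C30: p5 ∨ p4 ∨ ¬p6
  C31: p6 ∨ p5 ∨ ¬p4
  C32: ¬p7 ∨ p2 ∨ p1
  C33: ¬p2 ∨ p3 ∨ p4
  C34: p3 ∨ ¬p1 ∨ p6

True

Suppose p2 = False.
The clause (p7) is unit, so p7 = True.
The clause (p5) is unit, so p5 = True.
The clause (p3) is unit, so p3 = True.
The clause (p1) is unit, so p1 = True.
The clause (p6) is unit, so p6 = True.
The clause (p4) is unit, so p4 = True.
Now (¬p4) is unsatisfied and unit — conflict.
So every satisfying assignment has p2 = True.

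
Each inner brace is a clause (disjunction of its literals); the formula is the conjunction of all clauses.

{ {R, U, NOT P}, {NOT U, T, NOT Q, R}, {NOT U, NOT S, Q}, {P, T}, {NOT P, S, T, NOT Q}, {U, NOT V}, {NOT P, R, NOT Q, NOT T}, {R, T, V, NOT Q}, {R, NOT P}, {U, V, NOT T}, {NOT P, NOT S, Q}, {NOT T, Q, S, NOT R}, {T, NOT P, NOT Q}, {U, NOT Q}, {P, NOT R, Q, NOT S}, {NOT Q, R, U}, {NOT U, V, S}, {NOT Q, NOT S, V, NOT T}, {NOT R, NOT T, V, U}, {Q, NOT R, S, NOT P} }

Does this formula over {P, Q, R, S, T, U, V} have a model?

Yes

Try P = false.
Unit clause (T) forces T = true.
Try U = true.
Try S = false.
Unit clause (V) forces V = true.
Try Q = true.
All clauses hold; R can take either value.
A satisfying assignment: P=false; Q=true; R=true; S=false; T=true; U=true; V=true.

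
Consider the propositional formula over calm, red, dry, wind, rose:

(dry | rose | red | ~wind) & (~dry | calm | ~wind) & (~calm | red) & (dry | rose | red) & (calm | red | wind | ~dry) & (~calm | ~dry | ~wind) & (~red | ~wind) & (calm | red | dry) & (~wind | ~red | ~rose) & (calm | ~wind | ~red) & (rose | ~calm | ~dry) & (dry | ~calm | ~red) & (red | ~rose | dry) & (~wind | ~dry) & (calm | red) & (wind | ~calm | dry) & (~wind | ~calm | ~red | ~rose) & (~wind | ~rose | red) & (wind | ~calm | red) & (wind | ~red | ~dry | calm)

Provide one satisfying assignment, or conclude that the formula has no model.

Case calm = 1:
(red) alone gives red = 1.
(~wind) alone gives wind = 0.
(dry) alone gives dry = 1.
(rose) alone gives rose = 1.
This assignment satisfies each clause.

calm ↦ 1; red ↦ 1; dry ↦ 1; wind ↦ 0; rose ↦ 1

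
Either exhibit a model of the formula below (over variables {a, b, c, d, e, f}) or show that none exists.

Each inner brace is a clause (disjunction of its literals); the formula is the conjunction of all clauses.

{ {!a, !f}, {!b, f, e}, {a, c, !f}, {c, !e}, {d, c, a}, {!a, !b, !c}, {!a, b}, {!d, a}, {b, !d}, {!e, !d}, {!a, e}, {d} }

UNSATISFIABLE

Unit clause (d) forces d = true.
Unit clause (a) forces a = true.
Unit clause (!f) forces f = false.
Unit clause (b) forces b = true.
Unit clause (e) forces e = true.
Now (!e) is unsatisfied and unit — conflict.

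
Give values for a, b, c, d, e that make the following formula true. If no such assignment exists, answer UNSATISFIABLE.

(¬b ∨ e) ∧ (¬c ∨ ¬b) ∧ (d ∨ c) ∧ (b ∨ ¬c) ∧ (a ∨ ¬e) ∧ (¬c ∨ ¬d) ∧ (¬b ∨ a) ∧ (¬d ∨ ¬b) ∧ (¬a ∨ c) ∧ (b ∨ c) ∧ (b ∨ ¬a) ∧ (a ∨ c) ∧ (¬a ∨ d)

Suppose b = False.
The clause (¬c) is unit, so c = False.
That conflicts with the unit clause (c).
Undo b and try b = True.
The clause (e) is unit, so e = True.
The clause (¬c) is unit, so c = False.
The clause (d) is unit, so d = True.
That conflicts with the unit clause (¬d).
Both values of b lead to a conflict.

UNSATISFIABLE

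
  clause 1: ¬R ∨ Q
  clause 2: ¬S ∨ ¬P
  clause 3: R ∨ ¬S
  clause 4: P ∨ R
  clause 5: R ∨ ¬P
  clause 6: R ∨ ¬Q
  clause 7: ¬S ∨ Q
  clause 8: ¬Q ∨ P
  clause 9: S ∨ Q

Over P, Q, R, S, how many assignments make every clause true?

1

There are 2^4 = 16 truth assignments over (P, Q, R, S).
Split on R. With R = True, the clauses containing R are satisfied and ¬R drops from the rest; 1 of the 2^3 = 8 assignments to the other variables satisfy what remains.
With R = False, by the same count on the reduced clause set, 0 assignments work.
Total: 1 + 0 = 1.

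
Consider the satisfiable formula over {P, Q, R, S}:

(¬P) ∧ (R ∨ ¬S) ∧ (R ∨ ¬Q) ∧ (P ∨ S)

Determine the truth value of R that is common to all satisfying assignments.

Suppose R = False.
Unit clause (¬P) forces P = False.
Unit clause (¬S) forces S = False.
That conflicts with the unit clause (S).
So every satisfying assignment has R = True.

True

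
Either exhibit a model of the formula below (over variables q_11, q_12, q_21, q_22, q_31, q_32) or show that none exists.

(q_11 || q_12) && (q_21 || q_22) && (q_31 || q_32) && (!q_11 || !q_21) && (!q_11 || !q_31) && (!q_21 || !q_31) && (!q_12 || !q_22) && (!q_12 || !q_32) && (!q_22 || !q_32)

UNSATISFIABLE

Try q_11 = true.
(!q_21) alone gives q_21 = false.
(q_22) alone gives q_22 = true.
(!q_31) alone gives q_31 = false.
(q_32) alone gives q_32 = true.
That conflicts with the unit clause (!q_32).
That branch fails; take q_11 = false instead.
(q_12) alone gives q_12 = true.
(!q_22) alone gives q_22 = false.
(q_21) alone gives q_21 = true.
(!q_31) alone gives q_31 = false.
(q_32) alone gives q_32 = true.
That conflicts with the unit clause (!q_32).
Neither q_11 = true nor q_11 = false works.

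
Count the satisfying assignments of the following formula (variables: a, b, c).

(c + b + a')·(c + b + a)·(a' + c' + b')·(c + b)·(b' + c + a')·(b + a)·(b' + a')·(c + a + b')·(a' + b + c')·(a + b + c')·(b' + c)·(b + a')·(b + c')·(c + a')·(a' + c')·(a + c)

There are 2^3 = 8 truth assignments over (a, b, c).
Check each against the 16 clauses (columns in the order a, b, c):
  F F F  ✗ fails (c + b + a)
  F F T  ✗ fails (b + a)
  F T F  ✗ fails (c + a + b')
  F T T  ✓ satisfies all
  T F F  ✗ fails (c + b + a')
  T F T  ✗ fails (a' + b + c')
  T T F  ✗ fails (b' + c + a')
  T T T  ✗ fails (a' + c' + b')
1 of the 8 rows is a model.

1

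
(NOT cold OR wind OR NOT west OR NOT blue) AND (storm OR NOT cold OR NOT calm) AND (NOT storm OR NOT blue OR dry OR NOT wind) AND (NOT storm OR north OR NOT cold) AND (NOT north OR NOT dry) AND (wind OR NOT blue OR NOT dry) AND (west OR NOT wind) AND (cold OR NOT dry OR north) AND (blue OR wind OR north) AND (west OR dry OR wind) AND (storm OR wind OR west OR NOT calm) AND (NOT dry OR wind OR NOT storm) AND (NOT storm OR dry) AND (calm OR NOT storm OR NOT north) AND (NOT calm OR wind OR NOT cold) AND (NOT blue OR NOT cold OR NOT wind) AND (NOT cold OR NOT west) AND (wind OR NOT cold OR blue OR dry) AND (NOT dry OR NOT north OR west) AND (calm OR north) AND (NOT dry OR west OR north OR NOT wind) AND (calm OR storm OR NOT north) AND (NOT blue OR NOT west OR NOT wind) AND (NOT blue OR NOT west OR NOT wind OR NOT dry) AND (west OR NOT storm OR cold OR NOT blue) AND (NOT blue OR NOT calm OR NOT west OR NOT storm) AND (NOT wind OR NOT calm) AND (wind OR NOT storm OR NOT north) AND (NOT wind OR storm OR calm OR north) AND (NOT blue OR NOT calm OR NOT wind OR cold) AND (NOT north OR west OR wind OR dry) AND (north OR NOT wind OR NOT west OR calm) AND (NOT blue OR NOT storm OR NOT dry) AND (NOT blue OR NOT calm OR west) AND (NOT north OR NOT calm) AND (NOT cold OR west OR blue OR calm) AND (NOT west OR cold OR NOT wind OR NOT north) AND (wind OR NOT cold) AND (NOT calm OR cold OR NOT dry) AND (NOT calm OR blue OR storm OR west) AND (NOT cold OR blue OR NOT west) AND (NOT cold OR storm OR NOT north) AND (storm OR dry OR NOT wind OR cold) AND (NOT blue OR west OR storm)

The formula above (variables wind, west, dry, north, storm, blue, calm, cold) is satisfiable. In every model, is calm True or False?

True

Suppose calm = false.
(north) alone gives north = true.
(NOT dry) alone gives dry = false.
(NOT storm) alone gives storm = false.
That conflicts with the unit clause (storm).
So every satisfying assignment has calm = True.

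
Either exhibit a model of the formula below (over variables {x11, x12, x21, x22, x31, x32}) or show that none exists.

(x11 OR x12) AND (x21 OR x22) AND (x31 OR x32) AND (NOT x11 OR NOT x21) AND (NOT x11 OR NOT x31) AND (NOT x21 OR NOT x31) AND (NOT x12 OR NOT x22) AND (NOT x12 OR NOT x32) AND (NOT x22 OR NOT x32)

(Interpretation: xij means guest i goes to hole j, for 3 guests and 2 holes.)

Suppose x11 = true.
Unit clause (NOT x21) forces x21 = false.
Unit clause (x22) forces x22 = true.
Unit clause (NOT x31) forces x31 = false.
Unit clause (x32) forces x32 = true.
Now (NOT x32) is unsatisfied and unit — conflict.
Undo x11 and try x11 = false.
Unit clause (x12) forces x12 = true.
Unit clause (NOT x22) forces x22 = false.
Unit clause (x21) forces x21 = true.
Unit clause (NOT x31) forces x31 = false.
Unit clause (x32) forces x32 = true.
Now (NOT x32) is unsatisfied and unit — conflict.
Either choice for x11 ends in contradiction.

UNSATISFIABLE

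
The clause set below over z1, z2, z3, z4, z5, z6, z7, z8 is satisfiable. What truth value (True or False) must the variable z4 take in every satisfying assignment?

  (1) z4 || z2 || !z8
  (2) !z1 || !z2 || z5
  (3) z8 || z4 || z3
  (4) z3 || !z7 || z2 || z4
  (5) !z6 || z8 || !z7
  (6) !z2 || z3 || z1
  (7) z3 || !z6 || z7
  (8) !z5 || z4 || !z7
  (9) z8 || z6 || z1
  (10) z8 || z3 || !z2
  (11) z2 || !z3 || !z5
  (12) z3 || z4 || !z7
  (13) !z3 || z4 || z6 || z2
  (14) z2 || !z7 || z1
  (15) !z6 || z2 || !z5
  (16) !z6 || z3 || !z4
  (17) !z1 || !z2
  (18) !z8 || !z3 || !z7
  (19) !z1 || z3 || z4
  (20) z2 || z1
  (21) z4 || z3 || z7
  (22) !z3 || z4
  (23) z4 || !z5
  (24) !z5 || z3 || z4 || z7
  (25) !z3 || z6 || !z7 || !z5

True

Suppose z4 = false.
The clause (!z3) is unit, so z3 = false.
The clause (z8) is unit, so z8 = true.
The clause (z2) is unit, so z2 = true.
The clause (z1) is unit, so z1 = true.
But (!z1) is also a unit clause — contradiction.
So every satisfying assignment has z4 = True.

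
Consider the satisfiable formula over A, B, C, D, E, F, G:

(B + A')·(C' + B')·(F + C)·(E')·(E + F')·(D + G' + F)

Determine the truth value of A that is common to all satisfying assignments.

Suppose A = 1.
Unit clause (B) forces B = 1.
Unit clause (C') forces C = 0.
Unit clause (F) forces F = 1.
Unit clause (E') forces E = 0.
Now (E) is unsatisfied and unit — conflict.
So every satisfying assignment has A = False.

False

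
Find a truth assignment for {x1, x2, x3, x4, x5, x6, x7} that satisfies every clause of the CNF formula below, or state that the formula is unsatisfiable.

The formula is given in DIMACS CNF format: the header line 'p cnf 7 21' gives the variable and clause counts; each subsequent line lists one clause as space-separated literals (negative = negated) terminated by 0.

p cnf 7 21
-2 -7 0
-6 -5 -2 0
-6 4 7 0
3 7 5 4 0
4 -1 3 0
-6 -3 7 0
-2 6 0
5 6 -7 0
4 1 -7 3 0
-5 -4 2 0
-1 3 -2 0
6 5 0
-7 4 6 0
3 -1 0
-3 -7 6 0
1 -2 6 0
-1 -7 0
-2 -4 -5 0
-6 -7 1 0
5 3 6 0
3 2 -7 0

x1: False, x2: False, x3: True, x4: False, x5: True, x6: False, x7: False

Suppose x2 = False.
Suppose x5 = True.
(¬x4) alone gives x4 = False.
Suppose x6 = False.
(¬x7) alone gives x7 = False.
Suppose x1 = False.
No clause remains; x3 is free.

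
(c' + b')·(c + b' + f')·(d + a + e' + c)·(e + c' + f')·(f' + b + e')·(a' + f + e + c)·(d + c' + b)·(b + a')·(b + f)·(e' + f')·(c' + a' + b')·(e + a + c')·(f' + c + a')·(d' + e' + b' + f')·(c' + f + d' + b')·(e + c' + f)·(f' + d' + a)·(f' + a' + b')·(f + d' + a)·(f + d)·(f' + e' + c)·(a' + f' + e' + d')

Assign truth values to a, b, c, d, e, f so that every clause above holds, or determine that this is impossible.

a=0; b=0; c=0; d=0; e=0; f=1

Case c = 0:
Case b = 0:
From the singleton clause (a'), a = 0.
From the singleton clause (f), f = 1.
From the singleton clause (e'), e = 0.
From the singleton clause (d'), d = 0.
This assignment satisfies each clause.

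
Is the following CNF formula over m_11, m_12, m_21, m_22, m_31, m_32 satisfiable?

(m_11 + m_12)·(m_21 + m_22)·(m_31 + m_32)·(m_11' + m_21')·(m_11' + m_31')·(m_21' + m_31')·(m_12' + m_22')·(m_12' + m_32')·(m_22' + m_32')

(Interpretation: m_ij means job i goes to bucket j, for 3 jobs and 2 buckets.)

Branch on m_11: set m_11 = 1.
From the singleton clause (m_21'), m_21 = 0.
From the singleton clause (m_22), m_22 = 1.
From the singleton clause (m_31'), m_31 = 0.
From the singleton clause (m_32), m_32 = 1.
That conflicts with the unit clause (m_32').
Backtrack on m_11: now try m_11 = 0.
From the singleton clause (m_12), m_12 = 1.
From the singleton clause (m_22'), m_22 = 0.
From the singleton clause (m_21), m_21 = 1.
From the singleton clause (m_31'), m_31 = 0.
From the singleton clause (m_32), m_32 = 1.
That conflicts with the unit clause (m_32').
Neither m_11 = 1 nor m_11 = 0 works.
No assignment satisfies every clause.

Unsatisfiable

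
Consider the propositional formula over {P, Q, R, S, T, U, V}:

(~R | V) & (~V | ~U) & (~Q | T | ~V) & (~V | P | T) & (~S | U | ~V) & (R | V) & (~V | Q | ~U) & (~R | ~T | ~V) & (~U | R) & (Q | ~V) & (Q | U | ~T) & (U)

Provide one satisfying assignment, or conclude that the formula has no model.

The clause (U) is unit, so U = 1.
The clause (~V) is unit, so V = 0.
The clause (~R) is unit, so R = 0.
That conflicts with the unit clause (R).

UNSATISFIABLE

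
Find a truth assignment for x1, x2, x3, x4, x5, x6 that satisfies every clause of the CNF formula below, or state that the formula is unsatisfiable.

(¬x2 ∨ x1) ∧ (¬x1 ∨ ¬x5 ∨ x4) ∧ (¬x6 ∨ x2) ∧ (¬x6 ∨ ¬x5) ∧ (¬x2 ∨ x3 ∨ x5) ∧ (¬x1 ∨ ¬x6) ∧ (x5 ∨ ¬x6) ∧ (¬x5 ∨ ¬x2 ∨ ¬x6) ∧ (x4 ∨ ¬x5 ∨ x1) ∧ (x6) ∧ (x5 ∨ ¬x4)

(x6) alone gives x6 = True.
(x2) alone gives x2 = True.
(x1) alone gives x1 = True.
But (¬x1) is also a unit clause — contradiction.

UNSATISFIABLE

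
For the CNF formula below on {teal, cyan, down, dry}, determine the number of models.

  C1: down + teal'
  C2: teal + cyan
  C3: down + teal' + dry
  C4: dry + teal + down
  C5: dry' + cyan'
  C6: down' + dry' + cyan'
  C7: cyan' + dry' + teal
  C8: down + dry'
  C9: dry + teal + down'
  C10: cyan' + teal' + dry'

3

There are 2^4 = 16 truth assignments over (teal, cyan, down, dry).
Check each against the 10 clauses (columns in the order teal, cyan, down, dry):
  F F F F  ✗ fails (teal + cyan)
  F F F T  ✗ fails (teal + cyan)
  F F T F  ✗ fails (teal + cyan)
  F F T T  ✗ fails (teal + cyan)
  F T F F  ✗ fails (dry + teal + down)
  F T F T  ✗ fails (dry' + cyan')
  F T T F  ✗ fails (dry + teal + down')
  F T T T  ✗ fails (dry' + cyan')
  T F F F  ✗ fails (down + teal')
  T F F T  ✗ fails (down + teal')
  T F T F  ✓ satisfies all
  T F T T  ✓ satisfies all
  T T F F  ✗ fails (down + teal')
  T T F T  ✗ fails (down + teal')
  T T T F  ✓ satisfies all
  T T T T  ✗ fails (dry' + cyan')
3 of the 16 rows are models.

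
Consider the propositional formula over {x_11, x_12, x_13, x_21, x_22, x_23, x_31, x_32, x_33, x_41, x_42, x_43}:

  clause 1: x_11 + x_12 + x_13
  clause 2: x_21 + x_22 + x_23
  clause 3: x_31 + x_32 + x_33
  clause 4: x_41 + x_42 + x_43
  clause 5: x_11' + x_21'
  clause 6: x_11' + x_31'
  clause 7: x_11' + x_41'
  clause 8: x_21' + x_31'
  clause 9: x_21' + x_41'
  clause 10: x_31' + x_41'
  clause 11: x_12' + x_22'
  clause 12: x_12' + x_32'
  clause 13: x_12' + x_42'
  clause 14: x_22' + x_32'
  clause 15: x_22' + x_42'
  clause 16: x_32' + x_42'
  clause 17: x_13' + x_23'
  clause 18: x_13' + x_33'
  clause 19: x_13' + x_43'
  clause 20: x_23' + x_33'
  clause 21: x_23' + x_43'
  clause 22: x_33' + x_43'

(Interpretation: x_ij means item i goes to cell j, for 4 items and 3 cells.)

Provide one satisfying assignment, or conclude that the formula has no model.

Branch on x_11: set x_11 = 0.
Branch on x_12: set x_12 = 1.
Unit clause (x_22') forces x_22 = 0.
Unit clause (x_32') forces x_32 = 0.
Unit clause (x_42') forces x_42 = 0.
Branch on x_21: set x_21 = 1.
Unit clause (x_31') forces x_31 = 0.
Unit clause (x_33) forces x_33 = 1.
Unit clause (x_41') forces x_41 = 0.
Unit clause (x_43) forces x_43 = 1.
Now (x_43') is unsatisfied and unit — conflict.
Undo x_21 and try x_21 = 0.
Unit clause (x_23) forces x_23 = 1.
Unit clause (x_13') forces x_13 = 0.
Unit clause (x_33') forces x_33 = 0.
Unit clause (x_31) forces x_31 = 1.
Unit clause (x_41') forces x_41 = 0.
Unit clause (x_43) forces x_43 = 1.
Now (x_43') is unsatisfied and unit — conflict.
Both values of x_21 lead to a conflict.
Undo x_12 and try x_12 = 0.
Unit clause (x_13) forces x_13 = 1.
Unit clause (x_23') forces x_23 = 0.
Unit clause (x_33') forces x_33 = 0.
Unit clause (x_43') forces x_43 = 0.
Branch on x_21: set x_21 = 1.
Unit clause (x_31') forces x_31 = 0.
Unit clause (x_32) forces x_32 = 1.
Unit clause (x_41') forces x_41 = 0.
Unit clause (x_42) forces x_42 = 1.
Now (x_42') is unsatisfied and unit — conflict.
Undo x_21 and try x_21 = 0.
Unit clause (x_22) forces x_22 = 1.
Unit clause (x_32') forces x_32 = 0.
Unit clause (x_31) forces x_31 = 1.
Unit clause (x_41') forces x_41 = 0.
Unit clause (x_42) forces x_42 = 1.
Now (x_42') is unsatisfied and unit — conflict.
Both values of x_21 lead to a conflict.
Both values of x_12 lead to a conflict.
Undo x_11 and try x_11 = 1.
Unit clause (x_21') forces x_21 = 0.
Unit clause (x_31') forces x_31 = 0.
Unit clause (x_41') forces x_41 = 0.
Branch on x_22: set x_22 = 1.
Unit clause (x_12') forces x_12 = 0.
Unit clause (x_32') forces x_32 = 0.
Unit clause (x_33) forces x_33 = 1.
Unit clause (x_42') forces x_42 = 0.
Unit clause (x_43) forces x_43 = 1.
Now (x_43') is unsatisfied and unit — conflict.
Undo x_22 and try x_22 = 0.
Unit clause (x_23) forces x_23 = 1.
Unit clause (x_13') forces x_13 = 0.
Unit clause (x_33') forces x_33 = 0.
Unit clause (x_32) forces x_32 = 1.
Unit clause (x_12') forces x_12 = 0.
Unit clause (x_42') forces x_42 = 0.
Unit clause (x_43) forces x_43 = 1.
Now (x_43') is unsatisfied and unit — conflict.
Both values of x_22 lead to a conflict.
Both values of x_11 lead to a conflict.

UNSATISFIABLE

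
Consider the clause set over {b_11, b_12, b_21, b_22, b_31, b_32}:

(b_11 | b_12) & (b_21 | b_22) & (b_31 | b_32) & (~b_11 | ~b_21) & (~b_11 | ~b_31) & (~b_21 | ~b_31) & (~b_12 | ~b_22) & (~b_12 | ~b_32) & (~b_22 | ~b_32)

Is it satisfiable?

No

Case b_11 = 1:
The clause (~b_21) is unit, so b_21 = 0.
The clause (b_22) is unit, so b_22 = 1.
The clause (~b_31) is unit, so b_31 = 0.
The clause (b_32) is unit, so b_32 = 1.
But (~b_32) is also a unit clause — contradiction.
That branch fails; take b_11 = 0 instead.
The clause (b_12) is unit, so b_12 = 1.
The clause (~b_22) is unit, so b_22 = 0.
The clause (b_21) is unit, so b_21 = 1.
The clause (~b_31) is unit, so b_31 = 0.
The clause (b_32) is unit, so b_32 = 1.
But (~b_32) is also a unit clause — contradiction.
Both values of b_11 lead to a conflict.
No assignment satisfies every clause.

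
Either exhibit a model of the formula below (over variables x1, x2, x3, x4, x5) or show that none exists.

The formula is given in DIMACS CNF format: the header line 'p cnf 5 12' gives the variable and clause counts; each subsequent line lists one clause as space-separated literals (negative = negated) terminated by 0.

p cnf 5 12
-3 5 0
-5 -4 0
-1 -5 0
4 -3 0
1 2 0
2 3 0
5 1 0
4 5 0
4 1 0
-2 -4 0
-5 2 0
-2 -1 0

UNSATISFIABLE

Try x3 = False.
Unit clause (x2) forces x2 = True.
Unit clause (¬x4) forces x4 = False.
Unit clause (x5) forces x5 = True.
Unit clause (¬x1) forces x1 = False.
Now (x1) is unsatisfied and unit — conflict.
Undo x3 and try x3 = True.
Unit clause (x5) forces x5 = True.
Unit clause (¬x4) forces x4 = False.
Now (x4) is unsatisfied and unit — conflict.
Both values of x3 lead to a conflict.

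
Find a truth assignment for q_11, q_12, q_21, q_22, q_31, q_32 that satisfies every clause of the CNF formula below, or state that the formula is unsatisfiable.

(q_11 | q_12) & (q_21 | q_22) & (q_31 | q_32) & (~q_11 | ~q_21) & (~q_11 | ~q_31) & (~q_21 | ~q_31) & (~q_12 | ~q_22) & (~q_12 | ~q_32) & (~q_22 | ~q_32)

UNSATISFIABLE

Case q_11 = 1:
From the singleton clause (~q_21), q_21 = 0.
From the singleton clause (q_22), q_22 = 1.
From the singleton clause (~q_31), q_31 = 0.
From the singleton clause (q_32), q_32 = 1.
Now (~q_32) is unsatisfied and unit — conflict.
Undo q_11 and try q_11 = 0.
From the singleton clause (q_12), q_12 = 1.
From the singleton clause (~q_22), q_22 = 0.
From the singleton clause (q_21), q_21 = 1.
From the singleton clause (~q_31), q_31 = 0.
From the singleton clause (q_32), q_32 = 1.
Now (~q_32) is unsatisfied and unit — conflict.
Both values of q_11 lead to a conflict.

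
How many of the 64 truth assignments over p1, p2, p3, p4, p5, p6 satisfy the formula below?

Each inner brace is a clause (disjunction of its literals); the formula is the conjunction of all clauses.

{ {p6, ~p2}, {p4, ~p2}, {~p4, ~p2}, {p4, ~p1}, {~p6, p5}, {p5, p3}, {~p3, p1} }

There are 2^6 = 64 truth assignments over (p1, p2, p3, p4, p5, p6).
Split on p5. With p5 = 1, the clauses containing p5 are satisfied and ~p5 drops from the rest; 8 of the 2^5 = 32 assignments to the other variables satisfy what remains.
With p5 = 0, by the same count on the reduced clause set, 1 assignment works.
(One model: p1=F, p2=F, p3=F, p4=F, p5=T, p6=F.)
Total: 8 + 1 = 9.

9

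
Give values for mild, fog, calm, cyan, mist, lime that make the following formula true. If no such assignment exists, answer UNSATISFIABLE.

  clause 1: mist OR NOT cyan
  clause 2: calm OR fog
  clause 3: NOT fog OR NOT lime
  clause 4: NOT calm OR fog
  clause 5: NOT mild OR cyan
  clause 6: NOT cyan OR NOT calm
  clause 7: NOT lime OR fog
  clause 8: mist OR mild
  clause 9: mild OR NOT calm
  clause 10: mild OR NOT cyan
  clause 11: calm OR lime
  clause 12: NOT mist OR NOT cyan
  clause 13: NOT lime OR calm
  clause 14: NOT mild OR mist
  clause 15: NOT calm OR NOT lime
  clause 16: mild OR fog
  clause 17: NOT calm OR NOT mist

UNSATISFIABLE

Suppose mist = true.
(NOT cyan) alone gives cyan = false.
(NOT mild) alone gives mild = false.
(NOT calm) alone gives calm = false.
(fog) alone gives fog = true.
(NOT lime) alone gives lime = false.
That conflicts with the unit clause (lime).
That branch fails; take mist = false instead.
(NOT cyan) alone gives cyan = false.
(NOT mild) alone gives mild = false.
That conflicts with the unit clause (mild).
Either choice for mist ends in contradiction.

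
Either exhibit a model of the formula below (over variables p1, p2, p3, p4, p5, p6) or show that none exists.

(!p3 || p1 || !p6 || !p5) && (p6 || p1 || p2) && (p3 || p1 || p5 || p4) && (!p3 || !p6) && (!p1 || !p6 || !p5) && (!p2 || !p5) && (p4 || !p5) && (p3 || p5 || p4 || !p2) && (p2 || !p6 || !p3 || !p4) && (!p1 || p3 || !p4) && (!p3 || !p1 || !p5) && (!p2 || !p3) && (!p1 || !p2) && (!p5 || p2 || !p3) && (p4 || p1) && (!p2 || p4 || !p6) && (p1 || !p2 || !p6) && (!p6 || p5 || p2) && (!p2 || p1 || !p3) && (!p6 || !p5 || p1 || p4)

Try p3 = false.
Try p2 = false.
Try p6 = true.
(p5) alone gives p5 = true.
(!p1) alone gives p1 = false.
(p4) alone gives p4 = true.
Every clause now holds.

p1: false,  p2: false,  p3: false,  p4: true,  p5: true,  p6: true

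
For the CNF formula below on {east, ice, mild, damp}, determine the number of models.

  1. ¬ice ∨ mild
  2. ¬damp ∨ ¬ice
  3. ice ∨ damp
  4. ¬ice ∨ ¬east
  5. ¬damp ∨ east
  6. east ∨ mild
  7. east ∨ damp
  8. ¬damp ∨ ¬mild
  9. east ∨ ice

There are 2^4 = 16 truth assignments over (east, ice, mild, damp).
Check each against the 9 clauses (columns in the order east, ice, mild, damp):
  F F F F  ✗ fails (ice ∨ damp)
  F F F T  ✗ fails (¬damp ∨ east)
  F F T F  ✗ fails (ice ∨ damp)
  F F T T  ✗ fails (¬damp ∨ east)
  F T F F  ✗ fails (¬ice ∨ mild)
  F T F T  ✗ fails (¬ice ∨ mild)
  F T T F  ✗ fails (east ∨ damp)
  F T T T  ✗ fails (¬damp ∨ ¬ice)
  T F F F  ✗ fails (ice ∨ damp)
  T F F T  ✓ satisfies all
  T F T F  ✗ fails (ice ∨ damp)
  T F T T  ✗ fails (¬damp ∨ ¬mild)
  T T F F  ✗ fails (¬ice ∨ mild)
  T T F T  ✗ fails (¬ice ∨ mild)
  T T T F  ✗ fails (¬ice ∨ ¬east)
  T T T T  ✗ fails (¬damp ∨ ¬ice)
1 of the 16 rows is a model.

1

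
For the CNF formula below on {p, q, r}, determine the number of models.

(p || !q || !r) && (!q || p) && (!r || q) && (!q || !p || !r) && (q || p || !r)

3

There are 2^3 = 8 truth assignments over (p, q, r).
Split on q. With q = true, the clauses containing q are satisfied and !q drops from the rest; 1 of the 2^2 = 4 assignments to the other variables satisfy what remains.
With q = false, by the same count on the reduced clause set, 2 assignments work.
(One model: p=F, q=F, r=F.)
Total: 1 + 2 = 3.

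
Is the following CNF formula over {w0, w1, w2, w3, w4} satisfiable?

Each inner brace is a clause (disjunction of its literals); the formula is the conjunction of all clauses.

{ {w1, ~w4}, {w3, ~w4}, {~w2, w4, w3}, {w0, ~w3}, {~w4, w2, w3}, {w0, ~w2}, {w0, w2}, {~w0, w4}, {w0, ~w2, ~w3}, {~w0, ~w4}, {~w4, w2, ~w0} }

Branch on w1: set w1 = 1.
Branch on w3: set w3 = 1.
(w0) alone gives w0 = 1.
(w4) alone gives w4 = 1.
But (~w4) is also a unit clause — contradiction.
Backtrack on w3: now try w3 = 0.
(~w4) alone gives w4 = 0.
(~w2) alone gives w2 = 0.
(w0) alone gives w0 = 1.
But (~w0) is also a unit clause — contradiction.
Both values of w3 lead to a conflict.
Backtrack on w1: now try w1 = 0.
(~w4) alone gives w4 = 0.
(~w0) alone gives w0 = 0.
(~w3) alone gives w3 = 0.
(~w2) alone gives w2 = 0.
But (w2) is also a unit clause — contradiction.
Both values of w1 lead to a conflict.
No assignment satisfies every clause.

No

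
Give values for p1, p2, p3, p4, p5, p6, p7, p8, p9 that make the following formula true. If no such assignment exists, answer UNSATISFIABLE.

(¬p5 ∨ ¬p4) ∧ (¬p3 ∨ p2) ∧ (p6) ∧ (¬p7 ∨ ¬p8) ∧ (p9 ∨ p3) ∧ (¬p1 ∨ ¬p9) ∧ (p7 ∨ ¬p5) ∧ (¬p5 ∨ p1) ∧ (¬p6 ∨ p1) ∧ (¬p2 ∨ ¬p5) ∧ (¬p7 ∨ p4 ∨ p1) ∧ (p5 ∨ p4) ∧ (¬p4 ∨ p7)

Unit clause (p6) forces p6 = True.
Unit clause (p1) forces p1 = True.
Unit clause (¬p9) forces p9 = False.
Unit clause (p3) forces p3 = True.
Unit clause (p2) forces p2 = True.
Unit clause (¬p5) forces p5 = False.
Unit clause (p4) forces p4 = True.
Unit clause (p7) forces p7 = True.
Unit clause (¬p8) forces p8 = False.
All clauses are satisfied.

p1: True; p2: True; p3: True; p4: True; p5: False; p6: True; p7: True; p8: False; p9: False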